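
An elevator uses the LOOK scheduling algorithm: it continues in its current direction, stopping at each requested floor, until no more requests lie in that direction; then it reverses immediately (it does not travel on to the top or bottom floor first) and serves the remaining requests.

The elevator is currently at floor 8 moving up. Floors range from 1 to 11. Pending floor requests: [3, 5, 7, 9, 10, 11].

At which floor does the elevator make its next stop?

Answer: 9

Derivation:
Current floor: 8, direction: up
Requests above: [9, 10, 11]
Requests below: [3, 5, 7]
Moving up and requests lie above → nearest above is min([9, 10, 11]) = 9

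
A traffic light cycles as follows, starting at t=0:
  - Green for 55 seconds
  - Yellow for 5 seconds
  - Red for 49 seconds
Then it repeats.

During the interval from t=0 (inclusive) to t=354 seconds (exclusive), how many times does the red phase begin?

Cycle = 55+5+49 = 109s
red phase starts at t = k*109 + 60 for k=0,1,2,...
Need k*109+60 < 354 → k < 2.697
k ∈ {0, ..., 2} → 3 starts

Answer: 3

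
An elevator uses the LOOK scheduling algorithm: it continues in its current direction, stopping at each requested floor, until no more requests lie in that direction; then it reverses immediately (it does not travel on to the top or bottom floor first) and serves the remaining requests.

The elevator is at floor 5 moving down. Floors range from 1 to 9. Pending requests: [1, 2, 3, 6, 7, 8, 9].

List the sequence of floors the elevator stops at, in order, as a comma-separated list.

Current: 5, moving DOWN
Serve below first (descending): [3, 2, 1]
Then reverse, serve above (ascending): [6, 7, 8, 9]

Answer: 3, 2, 1, 6, 7, 8, 9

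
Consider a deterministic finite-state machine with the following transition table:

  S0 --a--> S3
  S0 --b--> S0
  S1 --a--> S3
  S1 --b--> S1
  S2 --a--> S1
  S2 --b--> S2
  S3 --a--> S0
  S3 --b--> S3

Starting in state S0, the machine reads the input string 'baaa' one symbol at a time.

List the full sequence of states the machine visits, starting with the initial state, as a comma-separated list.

Answer: S0, S0, S3, S0, S3

Derivation:
Start: S0
  read 'b': S0 --b--> S0
  read 'a': S0 --a--> S3
  read 'a': S3 --a--> S0
  read 'a': S0 --a--> S3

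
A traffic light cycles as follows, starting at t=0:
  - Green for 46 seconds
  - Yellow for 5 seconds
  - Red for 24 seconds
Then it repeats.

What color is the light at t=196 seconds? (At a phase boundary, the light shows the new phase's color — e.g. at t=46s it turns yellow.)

Answer: yellow

Derivation:
Cycle length = 46 + 5 + 24 = 75s
t = 196, phase_t = 196 mod 75 = 46
46 <= 46 < 51 (yellow end) → YELLOW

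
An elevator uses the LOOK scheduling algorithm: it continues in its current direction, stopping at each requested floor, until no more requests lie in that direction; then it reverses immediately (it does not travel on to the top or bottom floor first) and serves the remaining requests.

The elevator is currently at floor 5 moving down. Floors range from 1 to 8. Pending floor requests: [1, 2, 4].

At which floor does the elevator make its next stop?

Current floor: 5, direction: down
Requests above: []
Requests below: [1, 2, 4]
Moving down and requests lie below → nearest below is max([1, 2, 4]) = 4

Answer: 4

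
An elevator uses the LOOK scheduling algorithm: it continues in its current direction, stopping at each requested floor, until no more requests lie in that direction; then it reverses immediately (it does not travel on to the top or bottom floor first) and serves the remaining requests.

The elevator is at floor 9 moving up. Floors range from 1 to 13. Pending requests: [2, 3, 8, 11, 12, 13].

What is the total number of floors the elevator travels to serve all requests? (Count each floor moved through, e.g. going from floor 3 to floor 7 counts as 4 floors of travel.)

Start at floor 9 moving up, LOOK stop order: [11, 12, 13, 8, 3, 2]
  9 → 11: |11-9| = 2, total = 2
  11 → 12: |12-11| = 1, total = 3
  12 → 13: |13-12| = 1, total = 4
  13 → 8: |8-13| = 5, total = 9
  8 → 3: |3-8| = 5, total = 14
  3 → 2: |2-3| = 1, total = 15

Answer: 15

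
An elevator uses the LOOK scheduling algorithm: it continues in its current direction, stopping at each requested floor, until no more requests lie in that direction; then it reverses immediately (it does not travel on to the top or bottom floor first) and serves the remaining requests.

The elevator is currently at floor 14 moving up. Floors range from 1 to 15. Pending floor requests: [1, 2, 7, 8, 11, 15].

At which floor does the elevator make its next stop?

Answer: 15

Derivation:
Current floor: 14, direction: up
Requests above: [15]
Requests below: [1, 2, 7, 8, 11]
Moving up and requests lie above → nearest above is min([15]) = 15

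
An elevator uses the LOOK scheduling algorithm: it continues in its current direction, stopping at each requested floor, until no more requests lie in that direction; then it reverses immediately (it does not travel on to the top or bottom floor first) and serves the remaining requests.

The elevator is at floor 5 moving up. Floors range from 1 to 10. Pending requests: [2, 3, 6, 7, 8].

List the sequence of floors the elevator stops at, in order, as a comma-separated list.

Current: 5, moving UP
Serve above first (ascending): [6, 7, 8]
Then reverse, serve below (descending): [3, 2]

Answer: 6, 7, 8, 3, 2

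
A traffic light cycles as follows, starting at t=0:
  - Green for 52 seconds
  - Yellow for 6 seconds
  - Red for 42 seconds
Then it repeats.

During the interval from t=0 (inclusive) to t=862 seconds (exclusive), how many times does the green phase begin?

Answer: 9

Derivation:
Cycle = 52+6+42 = 100s
green phase starts at t = k*100 + 0 for k=0,1,2,...
Need k*100+0 < 862 → k < 8.620
k ∈ {0, ..., 8} → 9 starts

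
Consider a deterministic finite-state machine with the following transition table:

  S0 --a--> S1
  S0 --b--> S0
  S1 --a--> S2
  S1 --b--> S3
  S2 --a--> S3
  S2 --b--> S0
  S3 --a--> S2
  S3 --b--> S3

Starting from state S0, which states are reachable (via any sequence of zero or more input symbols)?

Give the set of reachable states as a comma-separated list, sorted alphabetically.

Answer: S0, S1, S2, S3

Derivation:
BFS from S0:
  visit S0: S0--a-->S1 (new), S0--b-->S0 (seen)
  visit S1: S1--a-->S2 (new), S1--b-->S3 (new)
  visit S2: S2--a-->S3 (seen), S2--b-->S0 (seen)
  visit S3: S3--a-->S2 (seen), S3--b-->S3 (seen)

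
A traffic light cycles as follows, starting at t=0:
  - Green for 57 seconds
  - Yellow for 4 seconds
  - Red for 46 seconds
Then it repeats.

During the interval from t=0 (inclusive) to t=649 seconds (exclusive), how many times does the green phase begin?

Answer: 7

Derivation:
Cycle = 57+4+46 = 107s
green phase starts at t = k*107 + 0 for k=0,1,2,...
Need k*107+0 < 649 → k < 6.065
k ∈ {0, ..., 6} → 7 starts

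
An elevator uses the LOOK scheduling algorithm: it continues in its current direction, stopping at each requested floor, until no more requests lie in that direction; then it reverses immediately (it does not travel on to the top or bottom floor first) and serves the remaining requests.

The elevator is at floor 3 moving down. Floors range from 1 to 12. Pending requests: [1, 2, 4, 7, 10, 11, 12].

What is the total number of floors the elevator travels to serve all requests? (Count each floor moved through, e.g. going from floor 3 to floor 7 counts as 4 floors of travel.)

Start at floor 3 moving down, LOOK stop order: [2, 1, 4, 7, 10, 11, 12]
  3 → 2: |2-3| = 1, total = 1
  2 → 1: |1-2| = 1, total = 2
  1 → 4: |4-1| = 3, total = 5
  4 → 7: |7-4| = 3, total = 8
  7 → 10: |10-7| = 3, total = 11
  10 → 11: |11-10| = 1, total = 12
  11 → 12: |12-11| = 1, total = 13

Answer: 13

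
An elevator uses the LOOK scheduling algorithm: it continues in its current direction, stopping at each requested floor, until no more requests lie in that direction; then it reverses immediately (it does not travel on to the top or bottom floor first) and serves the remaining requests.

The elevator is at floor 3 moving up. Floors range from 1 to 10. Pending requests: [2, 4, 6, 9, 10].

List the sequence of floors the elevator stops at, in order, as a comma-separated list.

Answer: 4, 6, 9, 10, 2

Derivation:
Current: 3, moving UP
Serve above first (ascending): [4, 6, 9, 10]
Then reverse, serve below (descending): [2]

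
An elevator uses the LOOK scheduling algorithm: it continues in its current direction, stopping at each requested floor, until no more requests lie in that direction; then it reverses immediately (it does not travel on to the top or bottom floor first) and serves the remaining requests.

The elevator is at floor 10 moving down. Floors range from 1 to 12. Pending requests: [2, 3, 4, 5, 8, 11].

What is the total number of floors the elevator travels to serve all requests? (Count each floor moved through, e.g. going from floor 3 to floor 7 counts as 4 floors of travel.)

Start at floor 10 moving down, LOOK stop order: [8, 5, 4, 3, 2, 11]
  10 → 8: |8-10| = 2, total = 2
  8 → 5: |5-8| = 3, total = 5
  5 → 4: |4-5| = 1, total = 6
  4 → 3: |3-4| = 1, total = 7
  3 → 2: |2-3| = 1, total = 8
  2 → 11: |11-2| = 9, total = 17

Answer: 17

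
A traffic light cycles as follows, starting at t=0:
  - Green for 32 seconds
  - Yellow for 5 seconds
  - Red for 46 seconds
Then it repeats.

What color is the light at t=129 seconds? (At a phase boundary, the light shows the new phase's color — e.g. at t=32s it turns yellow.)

Cycle length = 32 + 5 + 46 = 83s
t = 129, phase_t = 129 mod 83 = 46
46 >= 37 → RED

Answer: red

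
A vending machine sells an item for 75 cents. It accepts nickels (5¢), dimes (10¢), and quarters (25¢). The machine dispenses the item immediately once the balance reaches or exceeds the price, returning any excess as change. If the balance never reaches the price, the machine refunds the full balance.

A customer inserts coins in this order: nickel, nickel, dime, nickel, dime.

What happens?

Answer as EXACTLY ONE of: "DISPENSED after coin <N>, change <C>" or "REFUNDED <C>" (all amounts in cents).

Answer: REFUNDED 35

Derivation:
Price: 75¢
Coin 1 (nickel, 5¢): balance = 5¢
Coin 2 (nickel, 5¢): balance = 10¢
Coin 3 (dime, 10¢): balance = 20¢
Coin 4 (nickel, 5¢): balance = 25¢
Coin 5 (dime, 10¢): balance = 35¢
All coins inserted, balance 35¢ < price 75¢ → REFUND 35¢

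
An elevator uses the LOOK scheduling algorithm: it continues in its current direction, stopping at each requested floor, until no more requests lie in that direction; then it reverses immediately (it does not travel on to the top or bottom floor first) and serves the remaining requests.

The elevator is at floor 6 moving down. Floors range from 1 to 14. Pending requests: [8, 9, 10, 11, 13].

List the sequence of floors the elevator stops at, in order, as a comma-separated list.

Answer: 8, 9, 10, 11, 13

Derivation:
Current: 6, moving DOWN
Serve below first (descending): []
Then reverse, serve above (ascending): [8, 9, 10, 11, 13]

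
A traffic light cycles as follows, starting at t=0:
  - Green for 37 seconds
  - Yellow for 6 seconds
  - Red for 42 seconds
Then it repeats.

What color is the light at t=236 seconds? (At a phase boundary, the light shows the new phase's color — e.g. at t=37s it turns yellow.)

Answer: red

Derivation:
Cycle length = 37 + 6 + 42 = 85s
t = 236, phase_t = 236 mod 85 = 66
66 >= 43 → RED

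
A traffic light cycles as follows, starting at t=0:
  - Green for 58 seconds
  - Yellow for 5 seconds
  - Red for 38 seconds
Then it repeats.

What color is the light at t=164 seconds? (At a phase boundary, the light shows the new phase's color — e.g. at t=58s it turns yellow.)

Answer: red

Derivation:
Cycle length = 58 + 5 + 38 = 101s
t = 164, phase_t = 164 mod 101 = 63
63 >= 63 → RED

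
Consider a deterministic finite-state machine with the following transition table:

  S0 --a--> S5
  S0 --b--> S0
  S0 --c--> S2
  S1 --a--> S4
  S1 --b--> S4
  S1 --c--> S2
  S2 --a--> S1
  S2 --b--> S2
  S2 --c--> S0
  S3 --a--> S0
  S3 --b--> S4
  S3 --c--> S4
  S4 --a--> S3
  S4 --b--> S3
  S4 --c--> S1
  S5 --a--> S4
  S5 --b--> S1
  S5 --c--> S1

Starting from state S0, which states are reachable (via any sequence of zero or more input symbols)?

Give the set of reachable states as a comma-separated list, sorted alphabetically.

BFS from S0:
  visit S0: S0--a-->S5 (new), S0--b-->S0 (seen), S0--c-->S2 (new)
  visit S5: S5--a-->S4 (new), S5--b-->S1 (new), S5--c-->S1 (seen)
  visit S2: S2--a-->S1 (seen), S2--b-->S2 (seen), S2--c-->S0 (seen)
  visit S4: S4--a-->S3 (new), S4--b-->S3 (seen), S4--c-->S1 (seen)
  visit S1: S1--a-->S4 (seen), S1--b-->S4 (seen), S1--c-->S2 (seen)
  visit S3: S3--a-->S0 (seen), S3--b-->S4 (seen), S3--c-->S4 (seen)

Answer: S0, S1, S2, S3, S4, S5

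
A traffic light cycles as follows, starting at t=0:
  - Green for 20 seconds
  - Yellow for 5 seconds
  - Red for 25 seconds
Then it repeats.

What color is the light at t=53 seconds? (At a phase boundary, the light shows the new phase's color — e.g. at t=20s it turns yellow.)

Answer: green

Derivation:
Cycle length = 20 + 5 + 25 = 50s
t = 53, phase_t = 53 mod 50 = 3
3 < 20 (green end) → GREEN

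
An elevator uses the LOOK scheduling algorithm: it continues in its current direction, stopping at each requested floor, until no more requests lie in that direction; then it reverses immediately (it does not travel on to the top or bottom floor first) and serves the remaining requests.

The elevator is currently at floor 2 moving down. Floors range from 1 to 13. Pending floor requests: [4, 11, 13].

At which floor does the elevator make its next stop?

Answer: 4

Derivation:
Current floor: 2, direction: down
Requests above: [4, 11, 13]
Requests below: []
Moving down but no requests below → reverse; nearest above is min([4, 11, 13]) = 4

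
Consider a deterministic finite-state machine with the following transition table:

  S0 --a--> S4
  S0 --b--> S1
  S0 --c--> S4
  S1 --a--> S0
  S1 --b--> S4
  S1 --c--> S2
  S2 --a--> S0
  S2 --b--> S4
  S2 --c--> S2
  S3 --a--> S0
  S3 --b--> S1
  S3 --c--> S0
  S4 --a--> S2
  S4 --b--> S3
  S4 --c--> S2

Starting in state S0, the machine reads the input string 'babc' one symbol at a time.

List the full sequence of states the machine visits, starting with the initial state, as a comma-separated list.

Start: S0
  read 'b': S0 --b--> S1
  read 'a': S1 --a--> S0
  read 'b': S0 --b--> S1
  read 'c': S1 --c--> S2

Answer: S0, S1, S0, S1, S2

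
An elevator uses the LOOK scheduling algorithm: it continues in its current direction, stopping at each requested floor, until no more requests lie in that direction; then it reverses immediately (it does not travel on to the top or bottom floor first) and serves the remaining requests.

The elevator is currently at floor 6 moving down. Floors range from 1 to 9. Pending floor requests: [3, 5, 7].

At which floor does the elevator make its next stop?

Answer: 5

Derivation:
Current floor: 6, direction: down
Requests above: [7]
Requests below: [3, 5]
Moving down and requests lie below → nearest below is max([3, 5]) = 5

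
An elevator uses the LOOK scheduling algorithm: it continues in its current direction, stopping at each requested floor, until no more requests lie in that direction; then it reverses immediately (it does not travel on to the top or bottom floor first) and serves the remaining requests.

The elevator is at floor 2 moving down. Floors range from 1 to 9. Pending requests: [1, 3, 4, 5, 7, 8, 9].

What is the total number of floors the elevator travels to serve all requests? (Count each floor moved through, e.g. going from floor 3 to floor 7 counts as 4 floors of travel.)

Answer: 9

Derivation:
Start at floor 2 moving down, LOOK stop order: [1, 3, 4, 5, 7, 8, 9]
  2 → 1: |1-2| = 1, total = 1
  1 → 3: |3-1| = 2, total = 3
  3 → 4: |4-3| = 1, total = 4
  4 → 5: |5-4| = 1, total = 5
  5 → 7: |7-5| = 2, total = 7
  7 → 8: |8-7| = 1, total = 8
  8 → 9: |9-8| = 1, total = 9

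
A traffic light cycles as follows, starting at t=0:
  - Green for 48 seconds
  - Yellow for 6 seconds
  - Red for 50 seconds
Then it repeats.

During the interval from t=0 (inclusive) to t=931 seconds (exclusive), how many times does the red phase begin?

Cycle = 48+6+50 = 104s
red phase starts at t = k*104 + 54 for k=0,1,2,...
Need k*104+54 < 931 → k < 8.433
k ∈ {0, ..., 8} → 9 starts

Answer: 9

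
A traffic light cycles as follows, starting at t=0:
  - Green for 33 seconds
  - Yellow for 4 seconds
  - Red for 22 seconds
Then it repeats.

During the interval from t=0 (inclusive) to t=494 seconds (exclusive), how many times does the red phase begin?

Answer: 8

Derivation:
Cycle = 33+4+22 = 59s
red phase starts at t = k*59 + 37 for k=0,1,2,...
Need k*59+37 < 494 → k < 7.746
k ∈ {0, ..., 7} → 8 starts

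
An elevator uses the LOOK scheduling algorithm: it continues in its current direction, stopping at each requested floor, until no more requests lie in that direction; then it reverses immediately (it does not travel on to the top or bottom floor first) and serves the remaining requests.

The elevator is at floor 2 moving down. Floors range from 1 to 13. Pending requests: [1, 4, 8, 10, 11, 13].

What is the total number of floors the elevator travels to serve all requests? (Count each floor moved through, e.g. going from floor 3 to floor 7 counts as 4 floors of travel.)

Start at floor 2 moving down, LOOK stop order: [1, 4, 8, 10, 11, 13]
  2 → 1: |1-2| = 1, total = 1
  1 → 4: |4-1| = 3, total = 4
  4 → 8: |8-4| = 4, total = 8
  8 → 10: |10-8| = 2, total = 10
  10 → 11: |11-10| = 1, total = 11
  11 → 13: |13-11| = 2, total = 13

Answer: 13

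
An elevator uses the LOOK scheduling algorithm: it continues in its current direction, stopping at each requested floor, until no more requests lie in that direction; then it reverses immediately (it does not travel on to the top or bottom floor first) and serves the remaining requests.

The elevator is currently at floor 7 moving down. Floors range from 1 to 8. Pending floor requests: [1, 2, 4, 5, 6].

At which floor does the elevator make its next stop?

Current floor: 7, direction: down
Requests above: []
Requests below: [1, 2, 4, 5, 6]
Moving down and requests lie below → nearest below is max([1, 2, 4, 5, 6]) = 6

Answer: 6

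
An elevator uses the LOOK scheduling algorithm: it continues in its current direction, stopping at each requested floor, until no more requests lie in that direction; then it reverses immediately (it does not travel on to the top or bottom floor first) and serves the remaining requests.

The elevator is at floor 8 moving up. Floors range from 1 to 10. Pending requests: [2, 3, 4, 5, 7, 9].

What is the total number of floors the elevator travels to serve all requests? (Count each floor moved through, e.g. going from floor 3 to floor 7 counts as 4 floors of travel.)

Answer: 8

Derivation:
Start at floor 8 moving up, LOOK stop order: [9, 7, 5, 4, 3, 2]
  8 → 9: |9-8| = 1, total = 1
  9 → 7: |7-9| = 2, total = 3
  7 → 5: |5-7| = 2, total = 5
  5 → 4: |4-5| = 1, total = 6
  4 → 3: |3-4| = 1, total = 7
  3 → 2: |2-3| = 1, total = 8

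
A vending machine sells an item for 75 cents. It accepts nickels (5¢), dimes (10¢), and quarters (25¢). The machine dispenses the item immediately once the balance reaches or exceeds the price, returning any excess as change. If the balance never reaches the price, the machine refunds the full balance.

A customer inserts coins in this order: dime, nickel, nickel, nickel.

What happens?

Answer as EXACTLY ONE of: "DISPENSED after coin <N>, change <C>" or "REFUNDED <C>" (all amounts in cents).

Answer: REFUNDED 25

Derivation:
Price: 75¢
Coin 1 (dime, 10¢): balance = 10¢
Coin 2 (nickel, 5¢): balance = 15¢
Coin 3 (nickel, 5¢): balance = 20¢
Coin 4 (nickel, 5¢): balance = 25¢
All coins inserted, balance 25¢ < price 75¢ → REFUND 25¢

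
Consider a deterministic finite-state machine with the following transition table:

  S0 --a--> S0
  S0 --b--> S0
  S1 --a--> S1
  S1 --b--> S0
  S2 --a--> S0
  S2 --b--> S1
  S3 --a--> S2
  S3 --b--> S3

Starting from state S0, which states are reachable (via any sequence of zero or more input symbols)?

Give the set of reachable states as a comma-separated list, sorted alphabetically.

BFS from S0:
  visit S0: S0--a-->S0 (seen), S0--b-->S0 (seen)

Answer: S0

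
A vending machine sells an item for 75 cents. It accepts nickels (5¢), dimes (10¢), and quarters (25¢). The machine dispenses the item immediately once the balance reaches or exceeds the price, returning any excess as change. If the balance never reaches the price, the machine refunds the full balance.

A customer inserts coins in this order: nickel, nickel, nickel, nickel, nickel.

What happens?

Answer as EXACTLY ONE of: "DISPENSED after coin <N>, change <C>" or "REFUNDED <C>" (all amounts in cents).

Price: 75¢
Coin 1 (nickel, 5¢): balance = 5¢
Coin 2 (nickel, 5¢): balance = 10¢
Coin 3 (nickel, 5¢): balance = 15¢
Coin 4 (nickel, 5¢): balance = 20¢
Coin 5 (nickel, 5¢): balance = 25¢
All coins inserted, balance 25¢ < price 75¢ → REFUND 25¢

Answer: REFUNDED 25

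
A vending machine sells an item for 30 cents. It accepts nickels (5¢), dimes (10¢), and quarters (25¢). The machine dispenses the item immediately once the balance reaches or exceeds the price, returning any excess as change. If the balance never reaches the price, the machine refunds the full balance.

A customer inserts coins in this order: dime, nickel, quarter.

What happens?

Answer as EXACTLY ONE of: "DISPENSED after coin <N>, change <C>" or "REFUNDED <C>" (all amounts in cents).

Price: 30¢
Coin 1 (dime, 10¢): balance = 10¢
Coin 2 (nickel, 5¢): balance = 15¢
Coin 3 (quarter, 25¢): balance = 40¢
  → balance >= price → DISPENSE, change = 40 - 30 = 10¢

Answer: DISPENSED after coin 3, change 10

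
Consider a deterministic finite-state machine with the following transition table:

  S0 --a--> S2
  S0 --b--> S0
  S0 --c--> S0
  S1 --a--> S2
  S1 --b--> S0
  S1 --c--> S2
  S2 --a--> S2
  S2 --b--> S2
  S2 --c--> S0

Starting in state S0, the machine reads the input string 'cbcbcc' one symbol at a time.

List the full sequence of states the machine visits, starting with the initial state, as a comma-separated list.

Start: S0
  read 'c': S0 --c--> S0
  read 'b': S0 --b--> S0
  read 'c': S0 --c--> S0
  read 'b': S0 --b--> S0
  read 'c': S0 --c--> S0
  read 'c': S0 --c--> S0

Answer: S0, S0, S0, S0, S0, S0, S0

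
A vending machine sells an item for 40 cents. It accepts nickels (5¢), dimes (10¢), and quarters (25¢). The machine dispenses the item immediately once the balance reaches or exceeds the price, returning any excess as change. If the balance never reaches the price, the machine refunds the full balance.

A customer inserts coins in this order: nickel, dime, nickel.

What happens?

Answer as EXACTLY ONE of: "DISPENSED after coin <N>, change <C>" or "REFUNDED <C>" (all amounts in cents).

Answer: REFUNDED 20

Derivation:
Price: 40¢
Coin 1 (nickel, 5¢): balance = 5¢
Coin 2 (dime, 10¢): balance = 15¢
Coin 3 (nickel, 5¢): balance = 20¢
All coins inserted, balance 20¢ < price 40¢ → REFUND 20¢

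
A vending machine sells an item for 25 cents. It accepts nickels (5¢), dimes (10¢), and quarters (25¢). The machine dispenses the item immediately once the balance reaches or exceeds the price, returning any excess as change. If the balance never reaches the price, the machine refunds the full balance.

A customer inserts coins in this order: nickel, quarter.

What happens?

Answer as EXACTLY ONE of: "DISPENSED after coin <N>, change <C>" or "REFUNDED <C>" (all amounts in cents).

Price: 25¢
Coin 1 (nickel, 5¢): balance = 5¢
Coin 2 (quarter, 25¢): balance = 30¢
  → balance >= price → DISPENSE, change = 30 - 25 = 5¢

Answer: DISPENSED after coin 2, change 5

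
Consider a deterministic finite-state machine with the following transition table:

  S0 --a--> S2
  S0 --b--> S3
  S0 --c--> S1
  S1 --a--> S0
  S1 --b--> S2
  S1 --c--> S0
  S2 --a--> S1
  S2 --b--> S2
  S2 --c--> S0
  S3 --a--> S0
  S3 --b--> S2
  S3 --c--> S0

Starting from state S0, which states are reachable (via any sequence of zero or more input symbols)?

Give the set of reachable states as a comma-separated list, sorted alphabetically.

Answer: S0, S1, S2, S3

Derivation:
BFS from S0:
  visit S0: S0--a-->S2 (new), S0--b-->S3 (new), S0--c-->S1 (new)
  visit S2: S2--a-->S1 (seen), S2--b-->S2 (seen), S2--c-->S0 (seen)
  visit S3: S3--a-->S0 (seen), S3--b-->S2 (seen), S3--c-->S0 (seen)
  visit S1: S1--a-->S0 (seen), S1--b-->S2 (seen), S1--c-->S0 (seen)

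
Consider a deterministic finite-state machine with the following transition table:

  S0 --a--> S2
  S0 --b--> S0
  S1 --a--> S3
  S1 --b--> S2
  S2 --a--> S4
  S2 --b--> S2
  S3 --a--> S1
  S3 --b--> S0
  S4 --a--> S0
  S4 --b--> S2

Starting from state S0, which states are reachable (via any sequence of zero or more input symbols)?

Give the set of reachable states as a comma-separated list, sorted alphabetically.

Answer: S0, S2, S4

Derivation:
BFS from S0:
  visit S0: S0--a-->S2 (new), S0--b-->S0 (seen)
  visit S2: S2--a-->S4 (new), S2--b-->S2 (seen)
  visit S4: S4--a-->S0 (seen), S4--b-->S2 (seen)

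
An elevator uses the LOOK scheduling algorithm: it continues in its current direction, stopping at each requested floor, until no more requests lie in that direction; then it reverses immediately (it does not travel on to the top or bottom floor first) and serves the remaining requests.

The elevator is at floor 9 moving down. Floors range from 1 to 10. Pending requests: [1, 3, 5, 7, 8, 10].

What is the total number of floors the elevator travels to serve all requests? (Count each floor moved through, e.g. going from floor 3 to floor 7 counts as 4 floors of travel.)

Start at floor 9 moving down, LOOK stop order: [8, 7, 5, 3, 1, 10]
  9 → 8: |8-9| = 1, total = 1
  8 → 7: |7-8| = 1, total = 2
  7 → 5: |5-7| = 2, total = 4
  5 → 3: |3-5| = 2, total = 6
  3 → 1: |1-3| = 2, total = 8
  1 → 10: |10-1| = 9, total = 17

Answer: 17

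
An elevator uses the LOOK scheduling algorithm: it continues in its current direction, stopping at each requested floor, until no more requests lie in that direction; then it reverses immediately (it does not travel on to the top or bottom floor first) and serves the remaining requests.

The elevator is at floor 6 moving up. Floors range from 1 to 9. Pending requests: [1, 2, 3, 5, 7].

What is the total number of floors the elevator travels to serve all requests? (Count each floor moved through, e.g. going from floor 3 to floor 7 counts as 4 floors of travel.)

Answer: 7

Derivation:
Start at floor 6 moving up, LOOK stop order: [7, 5, 3, 2, 1]
  6 → 7: |7-6| = 1, total = 1
  7 → 5: |5-7| = 2, total = 3
  5 → 3: |3-5| = 2, total = 5
  3 → 2: |2-3| = 1, total = 6
  2 → 1: |1-2| = 1, total = 7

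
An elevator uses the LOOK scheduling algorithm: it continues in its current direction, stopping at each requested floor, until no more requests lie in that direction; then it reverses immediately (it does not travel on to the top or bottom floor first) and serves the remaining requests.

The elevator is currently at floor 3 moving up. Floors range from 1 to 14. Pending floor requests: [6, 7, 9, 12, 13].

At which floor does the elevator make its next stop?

Answer: 6

Derivation:
Current floor: 3, direction: up
Requests above: [6, 7, 9, 12, 13]
Requests below: []
Moving up and requests lie above → nearest above is min([6, 7, 9, 12, 13]) = 6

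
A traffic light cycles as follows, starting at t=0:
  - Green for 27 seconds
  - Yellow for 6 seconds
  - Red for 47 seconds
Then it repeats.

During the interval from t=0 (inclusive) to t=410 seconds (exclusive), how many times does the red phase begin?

Answer: 5

Derivation:
Cycle = 27+6+47 = 80s
red phase starts at t = k*80 + 33 for k=0,1,2,...
Need k*80+33 < 410 → k < 4.713
k ∈ {0, ..., 4} → 5 starts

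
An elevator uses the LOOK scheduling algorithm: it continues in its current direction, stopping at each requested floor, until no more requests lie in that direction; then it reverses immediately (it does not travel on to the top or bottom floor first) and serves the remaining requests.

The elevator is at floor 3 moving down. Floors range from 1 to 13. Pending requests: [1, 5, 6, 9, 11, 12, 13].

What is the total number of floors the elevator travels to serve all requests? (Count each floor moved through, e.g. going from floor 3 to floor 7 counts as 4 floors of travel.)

Answer: 14

Derivation:
Start at floor 3 moving down, LOOK stop order: [1, 5, 6, 9, 11, 12, 13]
  3 → 1: |1-3| = 2, total = 2
  1 → 5: |5-1| = 4, total = 6
  5 → 6: |6-5| = 1, total = 7
  6 → 9: |9-6| = 3, total = 10
  9 → 11: |11-9| = 2, total = 12
  11 → 12: |12-11| = 1, total = 13
  12 → 13: |13-12| = 1, total = 14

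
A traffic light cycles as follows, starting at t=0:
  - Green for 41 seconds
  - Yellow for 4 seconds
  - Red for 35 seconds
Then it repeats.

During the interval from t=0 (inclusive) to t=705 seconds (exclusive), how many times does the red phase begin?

Cycle = 41+4+35 = 80s
red phase starts at t = k*80 + 45 for k=0,1,2,...
Need k*80+45 < 705 → k < 8.250
k ∈ {0, ..., 8} → 9 starts

Answer: 9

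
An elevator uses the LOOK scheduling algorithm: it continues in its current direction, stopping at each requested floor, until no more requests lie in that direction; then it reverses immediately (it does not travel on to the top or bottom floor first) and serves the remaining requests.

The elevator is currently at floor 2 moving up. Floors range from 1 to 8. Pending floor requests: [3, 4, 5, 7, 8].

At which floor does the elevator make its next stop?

Answer: 3

Derivation:
Current floor: 2, direction: up
Requests above: [3, 4, 5, 7, 8]
Requests below: []
Moving up and requests lie above → nearest above is min([3, 4, 5, 7, 8]) = 3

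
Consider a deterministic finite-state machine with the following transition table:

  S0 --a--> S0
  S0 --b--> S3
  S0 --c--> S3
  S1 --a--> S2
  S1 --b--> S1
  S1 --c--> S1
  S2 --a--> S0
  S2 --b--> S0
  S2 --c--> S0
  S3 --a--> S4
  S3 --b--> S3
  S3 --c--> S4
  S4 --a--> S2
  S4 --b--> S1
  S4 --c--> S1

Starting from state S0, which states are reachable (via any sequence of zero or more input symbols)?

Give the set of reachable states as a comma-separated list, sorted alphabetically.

Answer: S0, S1, S2, S3, S4

Derivation:
BFS from S0:
  visit S0: S0--a-->S0 (seen), S0--b-->S3 (new), S0--c-->S3 (seen)
  visit S3: S3--a-->S4 (new), S3--b-->S3 (seen), S3--c-->S4 (seen)
  visit S4: S4--a-->S2 (new), S4--b-->S1 (new), S4--c-->S1 (seen)
  visit S2: S2--a-->S0 (seen), S2--b-->S0 (seen), S2--c-->S0 (seen)
  visit S1: S1--a-->S2 (seen), S1--b-->S1 (seen), S1--c-->S1 (seen)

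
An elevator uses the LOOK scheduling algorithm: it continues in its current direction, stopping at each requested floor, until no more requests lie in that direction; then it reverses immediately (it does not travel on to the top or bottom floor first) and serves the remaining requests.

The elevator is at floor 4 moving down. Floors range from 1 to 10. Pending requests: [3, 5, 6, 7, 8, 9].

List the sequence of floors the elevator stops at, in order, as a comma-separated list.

Answer: 3, 5, 6, 7, 8, 9

Derivation:
Current: 4, moving DOWN
Serve below first (descending): [3]
Then reverse, serve above (ascending): [5, 6, 7, 8, 9]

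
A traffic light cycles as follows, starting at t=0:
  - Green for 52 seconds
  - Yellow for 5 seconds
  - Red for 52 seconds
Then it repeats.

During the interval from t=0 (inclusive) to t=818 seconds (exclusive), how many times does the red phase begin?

Cycle = 52+5+52 = 109s
red phase starts at t = k*109 + 57 for k=0,1,2,...
Need k*109+57 < 818 → k < 6.982
k ∈ {0, ..., 6} → 7 starts

Answer: 7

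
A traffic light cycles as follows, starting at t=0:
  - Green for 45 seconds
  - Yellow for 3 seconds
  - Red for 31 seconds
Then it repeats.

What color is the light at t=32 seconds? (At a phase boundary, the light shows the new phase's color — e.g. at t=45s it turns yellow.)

Answer: green

Derivation:
Cycle length = 45 + 3 + 31 = 79s
t = 32, phase_t = 32 mod 79 = 32
32 < 45 (green end) → GREEN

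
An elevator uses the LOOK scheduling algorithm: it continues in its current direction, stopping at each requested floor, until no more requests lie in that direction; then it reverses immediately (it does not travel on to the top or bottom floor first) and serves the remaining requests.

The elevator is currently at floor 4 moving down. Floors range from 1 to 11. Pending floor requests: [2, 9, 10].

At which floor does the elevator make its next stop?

Current floor: 4, direction: down
Requests above: [9, 10]
Requests below: [2]
Moving down and requests lie below → nearest below is max([2]) = 2

Answer: 2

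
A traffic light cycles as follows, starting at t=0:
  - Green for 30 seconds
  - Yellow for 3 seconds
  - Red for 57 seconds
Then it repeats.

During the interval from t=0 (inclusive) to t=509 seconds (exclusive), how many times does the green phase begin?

Cycle = 30+3+57 = 90s
green phase starts at t = k*90 + 0 for k=0,1,2,...
Need k*90+0 < 509 → k < 5.656
k ∈ {0, ..., 5} → 6 starts

Answer: 6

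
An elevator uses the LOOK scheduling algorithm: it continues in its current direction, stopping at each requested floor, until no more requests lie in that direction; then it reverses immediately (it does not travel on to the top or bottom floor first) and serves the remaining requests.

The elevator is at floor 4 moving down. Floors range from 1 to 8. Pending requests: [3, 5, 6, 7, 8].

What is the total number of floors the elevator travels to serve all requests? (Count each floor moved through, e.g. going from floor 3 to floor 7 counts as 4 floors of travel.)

Start at floor 4 moving down, LOOK stop order: [3, 5, 6, 7, 8]
  4 → 3: |3-4| = 1, total = 1
  3 → 5: |5-3| = 2, total = 3
  5 → 6: |6-5| = 1, total = 4
  6 → 7: |7-6| = 1, total = 5
  7 → 8: |8-7| = 1, total = 6

Answer: 6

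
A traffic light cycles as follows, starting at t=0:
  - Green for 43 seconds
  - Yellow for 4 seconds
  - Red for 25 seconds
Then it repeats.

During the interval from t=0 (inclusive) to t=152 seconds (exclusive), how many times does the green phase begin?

Answer: 3

Derivation:
Cycle = 43+4+25 = 72s
green phase starts at t = k*72 + 0 for k=0,1,2,...
Need k*72+0 < 152 → k < 2.111
k ∈ {0, ..., 2} → 3 starts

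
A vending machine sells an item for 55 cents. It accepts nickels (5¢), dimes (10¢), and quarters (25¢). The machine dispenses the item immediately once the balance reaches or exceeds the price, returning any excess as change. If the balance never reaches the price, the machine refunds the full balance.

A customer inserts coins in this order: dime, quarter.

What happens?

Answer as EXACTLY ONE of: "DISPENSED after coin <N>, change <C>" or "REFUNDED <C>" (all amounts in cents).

Answer: REFUNDED 35

Derivation:
Price: 55¢
Coin 1 (dime, 10¢): balance = 10¢
Coin 2 (quarter, 25¢): balance = 35¢
All coins inserted, balance 35¢ < price 55¢ → REFUND 35¢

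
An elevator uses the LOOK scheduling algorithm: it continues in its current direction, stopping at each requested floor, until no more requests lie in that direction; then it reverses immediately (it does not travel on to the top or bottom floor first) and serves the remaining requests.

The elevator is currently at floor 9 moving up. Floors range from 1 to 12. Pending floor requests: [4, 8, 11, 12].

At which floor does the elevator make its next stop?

Answer: 11

Derivation:
Current floor: 9, direction: up
Requests above: [11, 12]
Requests below: [4, 8]
Moving up and requests lie above → nearest above is min([11, 12]) = 11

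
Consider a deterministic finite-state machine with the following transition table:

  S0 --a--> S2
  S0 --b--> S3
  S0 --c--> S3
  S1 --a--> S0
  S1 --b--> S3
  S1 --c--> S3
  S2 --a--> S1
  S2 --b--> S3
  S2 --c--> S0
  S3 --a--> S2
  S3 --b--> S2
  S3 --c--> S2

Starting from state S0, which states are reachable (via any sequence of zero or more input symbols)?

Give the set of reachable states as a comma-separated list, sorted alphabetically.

BFS from S0:
  visit S0: S0--a-->S2 (new), S0--b-->S3 (new), S0--c-->S3 (seen)
  visit S2: S2--a-->S1 (new), S2--b-->S3 (seen), S2--c-->S0 (seen)
  visit S3: S3--a-->S2 (seen), S3--b-->S2 (seen), S3--c-->S2 (seen)
  visit S1: S1--a-->S0 (seen), S1--b-->S3 (seen), S1--c-->S3 (seen)

Answer: S0, S1, S2, S3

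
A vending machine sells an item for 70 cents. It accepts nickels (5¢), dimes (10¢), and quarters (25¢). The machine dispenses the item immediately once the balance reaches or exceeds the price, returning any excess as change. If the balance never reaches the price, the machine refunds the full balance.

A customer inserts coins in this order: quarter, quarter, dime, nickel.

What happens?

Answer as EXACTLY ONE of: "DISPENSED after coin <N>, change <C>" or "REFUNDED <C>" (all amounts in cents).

Answer: REFUNDED 65

Derivation:
Price: 70¢
Coin 1 (quarter, 25¢): balance = 25¢
Coin 2 (quarter, 25¢): balance = 50¢
Coin 3 (dime, 10¢): balance = 60¢
Coin 4 (nickel, 5¢): balance = 65¢
All coins inserted, balance 65¢ < price 70¢ → REFUND 65¢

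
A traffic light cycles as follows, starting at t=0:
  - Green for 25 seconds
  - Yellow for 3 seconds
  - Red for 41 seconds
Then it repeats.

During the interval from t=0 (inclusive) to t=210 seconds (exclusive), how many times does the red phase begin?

Answer: 3

Derivation:
Cycle = 25+3+41 = 69s
red phase starts at t = k*69 + 28 for k=0,1,2,...
Need k*69+28 < 210 → k < 2.638
k ∈ {0, ..., 2} → 3 starts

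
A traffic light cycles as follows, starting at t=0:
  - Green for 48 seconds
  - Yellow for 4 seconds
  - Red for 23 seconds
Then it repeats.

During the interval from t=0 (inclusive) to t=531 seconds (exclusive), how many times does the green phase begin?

Cycle = 48+4+23 = 75s
green phase starts at t = k*75 + 0 for k=0,1,2,...
Need k*75+0 < 531 → k < 7.080
k ∈ {0, ..., 7} → 8 starts

Answer: 8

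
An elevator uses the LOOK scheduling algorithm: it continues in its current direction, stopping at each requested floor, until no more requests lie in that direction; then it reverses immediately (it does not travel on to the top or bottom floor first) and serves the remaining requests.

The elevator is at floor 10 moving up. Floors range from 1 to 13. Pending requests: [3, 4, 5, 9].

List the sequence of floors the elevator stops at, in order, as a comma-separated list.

Answer: 9, 5, 4, 3

Derivation:
Current: 10, moving UP
Serve above first (ascending): []
Then reverse, serve below (descending): [9, 5, 4, 3]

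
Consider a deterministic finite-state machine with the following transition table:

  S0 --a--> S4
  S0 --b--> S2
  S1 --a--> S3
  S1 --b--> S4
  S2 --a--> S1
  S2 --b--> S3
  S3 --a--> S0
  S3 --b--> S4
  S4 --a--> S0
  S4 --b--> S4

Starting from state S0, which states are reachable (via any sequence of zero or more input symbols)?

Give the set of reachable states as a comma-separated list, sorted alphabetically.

BFS from S0:
  visit S0: S0--a-->S4 (new), S0--b-->S2 (new)
  visit S4: S4--a-->S0 (seen), S4--b-->S4 (seen)
  visit S2: S2--a-->S1 (new), S2--b-->S3 (new)
  visit S1: S1--a-->S3 (seen), S1--b-->S4 (seen)
  visit S3: S3--a-->S0 (seen), S3--b-->S4 (seen)

Answer: S0, S1, S2, S3, S4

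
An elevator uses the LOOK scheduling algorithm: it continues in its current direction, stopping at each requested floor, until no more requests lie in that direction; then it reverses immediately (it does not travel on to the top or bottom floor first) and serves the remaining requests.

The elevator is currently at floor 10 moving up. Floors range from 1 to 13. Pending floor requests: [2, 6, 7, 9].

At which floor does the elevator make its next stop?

Current floor: 10, direction: up
Requests above: []
Requests below: [2, 6, 7, 9]
Moving up but no requests above → reverse; nearest below is max([2, 6, 7, 9]) = 9

Answer: 9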